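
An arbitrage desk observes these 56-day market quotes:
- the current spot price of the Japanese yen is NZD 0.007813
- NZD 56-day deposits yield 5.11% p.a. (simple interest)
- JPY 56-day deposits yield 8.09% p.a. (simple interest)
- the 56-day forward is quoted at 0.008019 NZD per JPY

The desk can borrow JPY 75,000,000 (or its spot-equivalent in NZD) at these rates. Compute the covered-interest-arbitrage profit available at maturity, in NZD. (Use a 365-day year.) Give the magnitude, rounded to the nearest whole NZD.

T = 56/365 years.
Invest the JPY and cover forward: 75,000,000 × 1.01241205 × 0.008019 = NZD 608,889.92.
Convert at spot and invest in NZD: 75,000,000 × 0.007813 × 1.007840 = NZD 590,569.04.
The quoted forward overvalues JPY, so borrow NZD, buy JPY at spot, deposit the JPY at 8.09%, and sell the proceeds forward at 0.008019.
Profit = 608,889.92 − 590,569.04 = NZD 18,321.

NZD 18,321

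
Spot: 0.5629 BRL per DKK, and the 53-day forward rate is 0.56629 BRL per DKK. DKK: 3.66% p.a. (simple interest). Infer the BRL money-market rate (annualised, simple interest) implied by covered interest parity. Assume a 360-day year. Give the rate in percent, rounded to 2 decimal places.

T = 53/360 years.
CIP gives F = S · g_BRL/g_DKK, so g_BRL/g_DKK = 0.56629/0.5629 = 1.0060224.
The DKK side grows by 1 + 0.0366×53/360 = 1.0053883.
Hence g_BRL = 1.0114432.
(1.0114432 − 1)/T = 0.077727, i.e. 7.77%.

7.77%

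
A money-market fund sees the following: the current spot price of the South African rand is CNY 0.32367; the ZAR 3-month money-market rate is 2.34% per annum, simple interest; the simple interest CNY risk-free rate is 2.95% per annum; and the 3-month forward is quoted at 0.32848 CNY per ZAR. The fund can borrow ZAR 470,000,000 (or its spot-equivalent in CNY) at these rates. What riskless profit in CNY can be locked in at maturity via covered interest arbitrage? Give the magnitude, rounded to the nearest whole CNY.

CNY 2,041,935

T = 3/12 years.
Route A — deposit ZAR, sell forward: 470,000,000 × 1.005850 × 0.32848 = CNY 155,288,755.76.
Route B — convert at spot, deposit CNY: 470,000,000 × 0.32367 × 1.007375 = CNY 153,246,821.14.
The quoted forward overvalues ZAR, so borrow CNY, buy ZAR at spot, deposit the ZAR at 2.34%, and sell the proceeds forward at 0.32848.
Arbitrage profit = |155,288,755.76 − 153,246,821.14| = CNY 2,041,935.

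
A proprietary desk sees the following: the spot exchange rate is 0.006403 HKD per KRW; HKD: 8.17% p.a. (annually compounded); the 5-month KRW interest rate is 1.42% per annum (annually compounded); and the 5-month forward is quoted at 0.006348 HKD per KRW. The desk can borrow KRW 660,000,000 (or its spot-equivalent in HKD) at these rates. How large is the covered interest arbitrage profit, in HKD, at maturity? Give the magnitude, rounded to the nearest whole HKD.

HKD 152,185

T = 5/12 years.
Route A — deposit KRW, sell forward: 660,000,000 × 1.005892344 × 0.006348 = HKD 4,214,367.04.
Route B — convert at spot, deposit HKD: 660,000,000 × 0.006403 × 1.033263716 = HKD 4,366,551.80.
The quoted forward undervalues KRW, so borrow KRW, convert to HKD at spot, deposit the HKD at 8.17%, and buy KRW forward at 0.006348 to cover the loan.
The gap between the two covered legs is HKD 152,185.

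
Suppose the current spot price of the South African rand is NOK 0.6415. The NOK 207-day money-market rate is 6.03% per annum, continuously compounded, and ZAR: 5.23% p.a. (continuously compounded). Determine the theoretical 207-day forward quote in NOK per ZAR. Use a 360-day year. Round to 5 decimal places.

0.64446

T = 207/360 years.
Growth of 1 NOK over T: e^(0.0603×207/360) = 1.0352806.
Growth of 1 ZAR over T: e^(0.0523×207/360) = 1.0305292.
Forward (NOK per ZAR) = 0.6415 × 1.0352806 / 1.0305292 = 0.6444577.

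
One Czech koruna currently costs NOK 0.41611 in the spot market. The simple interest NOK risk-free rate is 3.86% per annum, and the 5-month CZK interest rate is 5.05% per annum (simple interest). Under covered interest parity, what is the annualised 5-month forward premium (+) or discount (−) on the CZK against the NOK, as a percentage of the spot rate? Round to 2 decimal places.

T = 5/12 years.
F = S · g_NOK/g_CZK = 0.41611 × 1.0160833/1.0210417 = 0.41408928.
(F − S)/S ÷ T = (0.41408928 − 0.41611)/0.41611/(5/12) = -0.011655 → -1.17%.

-1.17%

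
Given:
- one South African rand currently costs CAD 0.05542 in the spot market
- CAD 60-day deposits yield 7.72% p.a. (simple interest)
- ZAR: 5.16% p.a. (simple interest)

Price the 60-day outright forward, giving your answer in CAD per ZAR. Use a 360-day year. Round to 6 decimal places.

0.055654

T = 60/360 years.
CAD growth factor: 1 + 0.0772×60/360 = 1.0128667.
ZAR growth factor: 1 + 0.0516×60/360 = 1.008600.
CIP: F = S · (grow CAD)/(grow ZAR) = 0.05542 × 1.0128667/1.008600 = 0.05565444 CAD per ZAR.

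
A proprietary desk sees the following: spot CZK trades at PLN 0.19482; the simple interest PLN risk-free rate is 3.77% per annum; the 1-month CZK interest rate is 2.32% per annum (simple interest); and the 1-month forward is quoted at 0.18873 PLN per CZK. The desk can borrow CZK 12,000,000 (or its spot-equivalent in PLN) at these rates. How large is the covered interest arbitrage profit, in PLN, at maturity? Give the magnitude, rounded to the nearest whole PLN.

T = 1/12 years.
Keep in CZK, deliver into the forward: 12,000,000·1.001933333·0.18873 = PLN 2,269,138.54.
Swap to PLN now, deposit: 12,000,000·0.19482·1.003141667 = PLN 2,345,184.71.
The quoted forward undervalues CZK, so borrow CZK, convert to PLN at spot, deposit the PLN at 3.77%, and buy CZK forward at 0.18873 to cover the loan.
The gap between the two covered legs is PLN 76,046.

PLN 76,046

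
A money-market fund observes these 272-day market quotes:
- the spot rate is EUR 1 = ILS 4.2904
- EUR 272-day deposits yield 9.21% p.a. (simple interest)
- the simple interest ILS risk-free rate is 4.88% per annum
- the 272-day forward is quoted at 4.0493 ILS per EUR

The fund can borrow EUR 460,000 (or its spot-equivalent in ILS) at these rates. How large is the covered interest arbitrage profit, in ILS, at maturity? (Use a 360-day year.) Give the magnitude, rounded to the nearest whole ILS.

T = 272/360 years.
Route A — deposit EUR, sell forward: 460,000 × 1.069586667 × 4.0493 = ILS 1,992,295.55.
Route B — convert at spot, deposit ILS: 460,000 × 4.2904 × 1.036871111 = ILS 2,046,352.23.
The quoted forward undervalues EUR, so borrow EUR, convert to ILS at spot, deposit the ILS at 4.88%, and buy EUR forward at 4.0493 to cover the loan.
Profit = 2,046,352.23 − 1,992,295.55 = ILS 54,057.

ILS 54,057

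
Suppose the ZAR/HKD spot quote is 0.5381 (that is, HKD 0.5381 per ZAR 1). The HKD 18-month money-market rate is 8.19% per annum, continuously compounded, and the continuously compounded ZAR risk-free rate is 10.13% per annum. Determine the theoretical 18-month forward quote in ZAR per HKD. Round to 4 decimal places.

1.9133

T = 18/12 years.
Growth of 1 HKD over T: e^(0.0819×18/12) = 1.1307148.
ZAR growth factor: e^(0.1013×18/12) = 1.164102.
CIP: F = S · (grow HKD)/(grow ZAR) = 0.5381 × 1.1307148/1.164102 = 0.5226669 HKD per ZAR.
Quoted the other way: 1/0.5226669 = 1.9133 ZAR per HKD.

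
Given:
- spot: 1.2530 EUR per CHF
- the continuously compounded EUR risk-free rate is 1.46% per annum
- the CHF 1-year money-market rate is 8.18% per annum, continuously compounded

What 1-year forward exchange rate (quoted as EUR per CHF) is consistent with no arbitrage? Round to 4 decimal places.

T = 1 year.
EUR growth factor: e^(0.0146×1) = 1.0147071.
Growth of 1 CHF over T: e^(0.0818×1) = 1.0852387.
CIP: F = S · (grow EUR)/(grow CHF) = 1.253 × 1.0147071/1.0852387 = 1.171565 EUR per CHF.

1.1716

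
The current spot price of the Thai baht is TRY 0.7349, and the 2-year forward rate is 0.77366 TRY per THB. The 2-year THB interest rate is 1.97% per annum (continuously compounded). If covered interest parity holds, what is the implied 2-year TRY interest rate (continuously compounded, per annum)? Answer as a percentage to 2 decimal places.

T = 2 years.
By CIP, F/S equals the TRY-to-THB growth ratio: 0.77366/0.7349 = 1.0527419.
The THB side grows by e^(0.0197×2) = 1.0401865.
So the TRY growth factor = 1.0950479.
r = ln(1.0950479)/2 = 0.045399 → 4.54%.

4.54%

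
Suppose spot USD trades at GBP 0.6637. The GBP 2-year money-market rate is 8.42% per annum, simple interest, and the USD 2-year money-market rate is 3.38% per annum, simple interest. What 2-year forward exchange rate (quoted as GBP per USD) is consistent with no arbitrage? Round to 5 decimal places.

0.72636

T = 2 years.
Growth of 1 GBP over T: 1 + 0.0842×2 = 1.168400.
USD growth factor: 1 + 0.0338×2 = 1.067600.
CIP: F = S · (grow GBP)/(grow USD) = 0.6637 × 1.168400/1.067600 = 0.7263648 GBP per USD.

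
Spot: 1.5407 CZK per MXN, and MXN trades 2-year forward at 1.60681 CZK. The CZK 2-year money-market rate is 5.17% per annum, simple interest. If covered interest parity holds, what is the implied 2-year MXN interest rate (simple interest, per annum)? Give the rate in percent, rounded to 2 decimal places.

T = 2 years.
By CIP, F/S equals the CZK-to-MXN growth ratio: 1.60681/1.5407 = 1.0429091.
The CZK side grows by 1 + 0.0517×2 = 1.103400.
That pins the MXN growth at 1.0580021.
(1.0580021 − 1)/T = 0.029001, i.e. 2.90%.

2.90%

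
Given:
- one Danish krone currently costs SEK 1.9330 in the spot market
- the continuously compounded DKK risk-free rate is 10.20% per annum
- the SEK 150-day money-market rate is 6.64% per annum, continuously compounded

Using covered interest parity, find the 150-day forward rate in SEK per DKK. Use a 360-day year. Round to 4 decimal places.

1.9045

T = 150/360 years.
SEK growth factor: e^(0.0664×150/360) = 1.0280529.
DKK growth factor: e^(0.1020×150/360) = 1.0434161.
CIP: F = S · (grow SEK)/(grow DKK) = 1.933 × 1.0280529/1.0434161 = 1.904539 SEK per DKK.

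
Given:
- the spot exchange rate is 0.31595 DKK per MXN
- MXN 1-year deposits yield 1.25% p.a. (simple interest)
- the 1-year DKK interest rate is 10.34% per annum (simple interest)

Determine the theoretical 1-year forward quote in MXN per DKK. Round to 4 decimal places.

T = 1 year.
DKK accumulates by 1 + 0.1034×1 = 1.103400.
Growth of 1 MXN over T: 1 + 0.0125×1 = 1.012500.
CIP: F = S · (grow DKK)/(grow MXN) = 0.31595 × 1.103400/1.012500 = 0.3443153 DKK per MXN.
Invert for MXN per DKK: 1 / 0.3443153 = 2.9043.

2.9043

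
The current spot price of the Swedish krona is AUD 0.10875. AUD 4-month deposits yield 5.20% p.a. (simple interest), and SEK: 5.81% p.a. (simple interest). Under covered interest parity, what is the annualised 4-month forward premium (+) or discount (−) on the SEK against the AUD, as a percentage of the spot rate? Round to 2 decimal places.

T = 4/12 years.
No-arbitrage forward: 0.10875 × 1.0173333 / 1.0193667 = 0.10853307 AUD/SEK.
Annualised premium = (F − S)/S × (1/T) = (0.10853307 − 0.10875)/0.10875 ÷ (4/12) = -0.60%.

-0.60%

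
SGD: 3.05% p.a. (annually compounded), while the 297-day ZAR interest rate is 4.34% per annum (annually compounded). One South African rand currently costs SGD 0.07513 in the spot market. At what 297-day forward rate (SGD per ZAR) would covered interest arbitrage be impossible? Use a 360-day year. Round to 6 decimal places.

0.074363

T = 297/360 years.
Growth of 1 SGD over T: (1 + 0.0305)^(297/360) = 1.0250961.
ZAR growth factor: (1 + 0.0434)^(297/360) = 1.0356713.
Forward (SGD per ZAR) = 0.07513 × 1.0250961 / 1.0356713 = 0.07436285.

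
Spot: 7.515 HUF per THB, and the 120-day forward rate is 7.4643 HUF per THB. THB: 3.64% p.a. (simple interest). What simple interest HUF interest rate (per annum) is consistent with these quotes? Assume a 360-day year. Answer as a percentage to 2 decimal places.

T = 120/360 years.
CIP gives F = S · g_HUF/g_THB, so g_HUF/g_THB = 7.4643/7.515 = 0.9932535.
THB growth factor: 1 + 0.0364×120/360 = 1.0121333.
Hence g_HUF = 1.0053049.
(1.0053049 − 1)/T = 0.015915, i.e. 1.59%.

1.59%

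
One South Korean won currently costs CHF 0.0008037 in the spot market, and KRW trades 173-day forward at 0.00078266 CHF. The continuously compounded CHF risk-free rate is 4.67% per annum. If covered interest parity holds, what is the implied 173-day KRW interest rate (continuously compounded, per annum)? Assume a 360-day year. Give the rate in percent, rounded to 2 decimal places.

T = 173/360 years.
By CIP, F/S equals the CHF-to-KRW growth ratio: 0.00078266/0.0008037 = 0.9738211.
The CHF side grows by e^(0.0467×173/360) = 1.0226957.
Hence g_KRW = 1.0501885.
Take logs: ln 1.0501885 / (173/360) = 0.101902, so 10.19%.

10.19%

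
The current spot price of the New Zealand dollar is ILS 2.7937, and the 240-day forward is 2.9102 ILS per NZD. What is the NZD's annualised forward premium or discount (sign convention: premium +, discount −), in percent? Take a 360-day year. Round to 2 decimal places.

+6.26%

T = 240/360 years.
NZD trades forward at +4.17010% vs spot over the period.
×(1/T) gives 6.26% p.a.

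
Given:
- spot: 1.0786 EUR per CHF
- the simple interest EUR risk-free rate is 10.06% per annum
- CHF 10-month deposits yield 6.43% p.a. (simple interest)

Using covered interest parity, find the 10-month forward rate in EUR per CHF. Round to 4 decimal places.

1.1096

T = 10/12 years.
EUR accumulates by 1 + 0.1006×10/12 = 1.0838333.
CHF accumulates by 1 + 0.0643×10/12 = 1.0535833.
Forward (EUR per CHF) = 1.0786 × 1.0838333 / 1.0535833 = 1.109568.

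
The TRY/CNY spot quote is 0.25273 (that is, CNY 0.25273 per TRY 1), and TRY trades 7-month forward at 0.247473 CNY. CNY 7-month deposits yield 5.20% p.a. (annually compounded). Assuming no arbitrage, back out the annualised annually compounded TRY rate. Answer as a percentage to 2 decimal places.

9.06%

T = 7/12 years.
F/S = 0.247473/0.25273 = 0.9791991 = (growth of CNY) / (growth of TRY).
CNY growth factor: (1 + 0.0520)^(7/12) = 1.0300125.
That pins the TRY growth at 1.0518928.
Annualise: 1.0518928^(12/7) − 1 = 0.090600 = 9.06%.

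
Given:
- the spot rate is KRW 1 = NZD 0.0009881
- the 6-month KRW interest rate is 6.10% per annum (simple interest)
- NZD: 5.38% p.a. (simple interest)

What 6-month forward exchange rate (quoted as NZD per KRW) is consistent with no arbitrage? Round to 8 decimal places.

0.00098465

T = 6/12 years.
Growth of 1 NZD over T: 1 + 0.0538×6/12 = 1.026900.
KRW growth factor: 1 + 0.0610×6/12 = 1.030500.
Forward (NZD per KRW) = 0.0009881 × 1.026900 / 1.030500 = 0.0009846481.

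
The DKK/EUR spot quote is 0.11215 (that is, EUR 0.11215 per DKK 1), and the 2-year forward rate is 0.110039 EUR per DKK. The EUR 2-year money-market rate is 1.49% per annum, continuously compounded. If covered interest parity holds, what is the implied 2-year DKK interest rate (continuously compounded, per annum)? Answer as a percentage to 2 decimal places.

2.44%

T = 2 years.
F/S = 0.110039/0.11215 = 0.9811770 = (growth of EUR) / (growth of DKK).
EUR growth factor: e^(0.0149×2) = 1.0302485.
That pins the DKK growth at 1.0500129.
r = ln(1.0500129)/2 = 0.024401 → 2.44%.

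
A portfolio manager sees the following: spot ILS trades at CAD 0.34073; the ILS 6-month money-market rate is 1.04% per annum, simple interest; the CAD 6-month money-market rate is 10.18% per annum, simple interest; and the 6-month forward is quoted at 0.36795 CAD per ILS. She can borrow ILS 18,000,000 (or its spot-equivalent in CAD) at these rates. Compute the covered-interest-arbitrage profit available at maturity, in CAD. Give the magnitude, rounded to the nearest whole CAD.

T = 6/12 years.
Route A — deposit ILS, sell forward: 18,000,000 × 1.005200 × 0.36795 = CAD 6,657,540.12.
Route B — convert at spot, deposit CAD: 18,000,000 × 0.34073 × 1.050900 = CAD 6,445,316.83.
The quoted forward overvalues ILS, so borrow CAD, buy ILS at spot, deposit the ILS at 1.04%, and sell the proceeds forward at 0.36795.
Arbitrage profit = |6,657,540.12 − 6,445,316.83| = CAD 212,223.

CAD 212,223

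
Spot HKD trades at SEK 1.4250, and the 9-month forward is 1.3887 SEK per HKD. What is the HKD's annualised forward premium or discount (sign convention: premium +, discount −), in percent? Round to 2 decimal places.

-3.40%

T = 9/12 years.
(F − S)/S = (1.3887 − 1.425)/1.425 = -0.0254737.
Annualise by dividing by T: -0.0254737 / (9/12) = -0.033965 → -3.40%.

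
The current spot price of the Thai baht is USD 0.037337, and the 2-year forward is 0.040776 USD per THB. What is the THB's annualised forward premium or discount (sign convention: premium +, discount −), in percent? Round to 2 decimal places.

T = 2 years.
(F − S)/S = (0.040776 − 0.037337)/0.037337 = 0.0921070.
Annualise by dividing by T: 0.0921070 / 2 = 0.046053 → 4.61%.

+4.61%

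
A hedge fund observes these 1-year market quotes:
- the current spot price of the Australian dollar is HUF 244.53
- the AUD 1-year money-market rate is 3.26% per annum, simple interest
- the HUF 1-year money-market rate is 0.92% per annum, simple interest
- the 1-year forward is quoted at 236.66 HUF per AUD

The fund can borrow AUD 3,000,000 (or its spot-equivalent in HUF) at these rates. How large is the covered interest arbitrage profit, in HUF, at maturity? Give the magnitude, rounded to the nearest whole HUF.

HUF 7,213,680

T = 1 year.
Keep in AUD, deliver into the forward: 3,000,000·1.032600·236.66 = HUF 733,125,348.00.
Swap to HUF now, deposit: 3,000,000·244.53·1.009200 = HUF 740,339,028.00.
The quoted forward undervalues AUD, so borrow AUD, convert to HUF at spot, deposit the HUF at 0.92%, and buy AUD forward at 236.66 to cover the loan.
The gap between the two covered legs is HUF 7,213,680.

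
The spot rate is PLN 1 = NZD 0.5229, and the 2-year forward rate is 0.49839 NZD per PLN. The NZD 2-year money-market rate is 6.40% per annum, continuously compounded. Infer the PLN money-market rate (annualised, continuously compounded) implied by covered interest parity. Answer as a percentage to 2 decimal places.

8.80%

T = 2 years.
F/S = 0.49839/0.5229 = 0.9531268 = (growth of NZD) / (growth of PLN).
NZD growth factor: e^(0.0640×2) = 1.136553.
That pins the PLN growth at 1.1924468.
r = ln(1.1924468)/2 = 0.088004 → 8.80%.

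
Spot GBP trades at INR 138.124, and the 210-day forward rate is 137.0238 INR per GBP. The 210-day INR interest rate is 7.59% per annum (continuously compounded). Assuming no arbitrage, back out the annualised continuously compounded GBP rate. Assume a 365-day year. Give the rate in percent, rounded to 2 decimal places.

8.98%

T = 210/365 years.
CIP gives F = S · g_INR/g_GBP, so g_INR/g_GBP = 137.0238/138.124 = 0.9920347.
The INR side grows by e^(0.0759×210/365) = 1.044636.
So the GBP growth factor = 1.0530236.
Take logs: ln 1.0530236 / (210/365) = 0.089800, so 8.98%.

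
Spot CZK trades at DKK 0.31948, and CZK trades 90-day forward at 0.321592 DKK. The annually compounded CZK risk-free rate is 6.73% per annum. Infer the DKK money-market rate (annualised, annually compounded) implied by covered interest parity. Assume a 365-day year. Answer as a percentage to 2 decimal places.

T = 90/365 years.
F/S = 0.321592/0.31948 = 1.0066107 = (growth of DKK) / (growth of CZK).
CZK growth factor: (1 + 0.0673)^(90/365) = 1.0161896.
That pins the DKK growth at 1.0229073.
r = 1.0229073^(365/90) − 1 = 0.096204 → 9.62%.

9.62%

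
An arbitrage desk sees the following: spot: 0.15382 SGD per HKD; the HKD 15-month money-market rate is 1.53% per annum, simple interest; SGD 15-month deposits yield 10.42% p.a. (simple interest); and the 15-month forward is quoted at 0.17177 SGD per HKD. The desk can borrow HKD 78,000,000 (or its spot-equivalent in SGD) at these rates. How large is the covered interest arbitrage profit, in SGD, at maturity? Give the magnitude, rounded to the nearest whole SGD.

SGD 93,604

T = 15/12 years.
Keep in HKD, deliver into the forward: 78,000,000·1.019125·0.17177 = SGD 13,654,297.90.
Swap to SGD now, deposit: 78,000,000·0.15382·1.130250 = SGD 13,560,694.29.
The quoted forward overvalues HKD, so borrow SGD, buy HKD at spot, deposit the HKD at 1.53%, and sell the proceeds forward at 0.17177.
The gap between the two covered legs is SGD 93,604.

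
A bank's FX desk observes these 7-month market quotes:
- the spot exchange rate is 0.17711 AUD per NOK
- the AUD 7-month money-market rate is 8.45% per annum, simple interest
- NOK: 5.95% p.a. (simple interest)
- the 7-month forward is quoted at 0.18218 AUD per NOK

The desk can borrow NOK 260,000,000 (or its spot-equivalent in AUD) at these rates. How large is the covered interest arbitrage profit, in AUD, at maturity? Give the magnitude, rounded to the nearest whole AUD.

T = 7/12 years.
Route A — deposit NOK, sell forward: 260,000,000 × 1.0347083333 × 0.18218 = AUD 49,010,822.68.
Route B — convert at spot, deposit AUD: 260,000,000 × 0.17711 × 1.0492916667 = AUD 48,318,412.24.
The quoted forward overvalues NOK, so borrow AUD, buy NOK at spot, deposit the NOK at 5.95%, and sell the proceeds forward at 0.18218.
Arbitrage profit = |49,010,822.68 − 48,318,412.24| = AUD 692,410.

AUD 692,410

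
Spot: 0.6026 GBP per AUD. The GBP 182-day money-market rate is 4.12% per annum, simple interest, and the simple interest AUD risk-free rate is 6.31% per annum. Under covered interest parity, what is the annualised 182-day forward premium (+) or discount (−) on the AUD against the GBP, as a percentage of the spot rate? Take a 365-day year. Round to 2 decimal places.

-2.12%

T = 182/365 years.
CIP forward (GBP per AUD) = 0.6026 × 1.0205436/1.0314636 = 0.5962203.
(F − S)/S ÷ T = (0.5962203 − 0.6026)/0.6026/(182/365) = -0.021232 → -2.12%.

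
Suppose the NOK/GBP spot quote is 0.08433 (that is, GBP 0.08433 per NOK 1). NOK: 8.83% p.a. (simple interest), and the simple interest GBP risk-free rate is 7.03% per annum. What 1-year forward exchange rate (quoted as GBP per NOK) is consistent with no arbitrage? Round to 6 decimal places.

T = 1 year.
GBP accumulates by 1 + 0.0703×1 = 1.070300.
NOK accumulates by 1 + 0.0883×1 = 1.088300.
Forward (GBP per NOK) = 0.08433 × 1.070300 / 1.088300 = 0.08293522.

0.082935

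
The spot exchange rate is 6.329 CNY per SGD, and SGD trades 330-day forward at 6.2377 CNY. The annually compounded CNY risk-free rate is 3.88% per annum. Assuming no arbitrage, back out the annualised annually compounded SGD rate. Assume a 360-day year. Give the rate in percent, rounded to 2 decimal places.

5.54%

T = 330/360 years.
By CIP, F/S equals the CNY-to-SGD growth ratio: 6.2377/6.329 = 0.9855743.
The CNY side grows by (1 + 0.0388)^(330/360) = 1.035510.
Hence g_SGD = 1.0506666.
r = 1.0506666^(360/330) − 1 = 0.055398 → 5.54%.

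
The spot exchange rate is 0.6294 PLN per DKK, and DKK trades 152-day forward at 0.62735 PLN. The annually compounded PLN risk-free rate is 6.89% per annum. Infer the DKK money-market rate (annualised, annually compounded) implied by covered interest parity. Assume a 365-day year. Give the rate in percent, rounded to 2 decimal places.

7.73%

T = 152/365 years.
F/S = 0.62735/0.6294 = 0.9967429 = (growth of PLN) / (growth of DKK).
The PLN side grows by (1 + 0.0689)^(152/365) = 1.0281359.
Hence g_DKK = 1.0314956.
r = 1.0314956^(365/152) − 1 = 0.077307 → 7.73%.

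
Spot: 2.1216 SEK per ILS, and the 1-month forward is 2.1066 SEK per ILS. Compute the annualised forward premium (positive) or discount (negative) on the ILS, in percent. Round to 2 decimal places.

T = 1/12 years.
(F − S)/S = (2.1066 − 2.1216)/2.1216 = -0.0070701.
Per annum: -0.0070701 / (1/12) = -0.084841 = -8.48%.

-8.48%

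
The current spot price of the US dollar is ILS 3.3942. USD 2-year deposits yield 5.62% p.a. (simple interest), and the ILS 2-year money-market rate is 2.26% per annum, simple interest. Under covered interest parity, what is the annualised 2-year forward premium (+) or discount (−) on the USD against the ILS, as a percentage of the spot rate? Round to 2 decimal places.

T = 2 years.
No-arbitrage forward: 3.3942 × 1.045200 / 1.112400 = 3.1891566 ILS/USD.
(F − S)/S ÷ T = (3.1891566 − 3.3942)/3.3942/2 = -0.030205 → -3.02%.

-3.02%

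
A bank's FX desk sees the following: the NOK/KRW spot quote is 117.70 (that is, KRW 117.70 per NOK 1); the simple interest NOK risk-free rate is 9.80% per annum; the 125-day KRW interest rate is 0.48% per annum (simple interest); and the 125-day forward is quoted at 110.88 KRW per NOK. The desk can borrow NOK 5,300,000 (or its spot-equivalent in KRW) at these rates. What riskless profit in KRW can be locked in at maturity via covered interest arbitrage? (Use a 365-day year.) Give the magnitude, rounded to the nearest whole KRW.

KRW 17,448,471

T = 125/365 years.
Keep in NOK, deliver into the forward: 5,300,000·1.03356164384·110.88 = KRW 607,386,969.87.
Swap to KRW now, deposit: 5,300,000·117.70·1.00164383562 = KRW 624,835,441.10.
The quoted forward undervalues NOK, so borrow NOK, convert to KRW at spot, deposit the KRW at 0.48%, and buy NOK forward at 110.88 to cover the loan.
The gap between the two covered legs is KRW 17,448,471.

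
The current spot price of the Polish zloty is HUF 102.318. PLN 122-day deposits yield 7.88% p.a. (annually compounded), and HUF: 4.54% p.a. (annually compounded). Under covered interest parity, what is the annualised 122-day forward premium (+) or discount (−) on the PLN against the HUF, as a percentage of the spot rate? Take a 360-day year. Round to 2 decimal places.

T = 122/360 years.
F = S · g_HUF/g_PLN = 102.318 × 1.0151603/1.0260377 = 101.233290.
Annualised premium = (F − S)/S × (1/T) = (101.233290 − 102.318)/102.318 ÷ (122/360) = -3.13%.

-3.13%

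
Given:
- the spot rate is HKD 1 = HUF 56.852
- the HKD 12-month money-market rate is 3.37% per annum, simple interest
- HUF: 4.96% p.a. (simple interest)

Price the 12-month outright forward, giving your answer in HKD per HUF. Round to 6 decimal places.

T = 1 year.
Growth of 1 HUF over T: 1 + 0.0496×1 = 1.049600.
Growth of 1 HKD over T: 1 + 0.0337×1 = 1.033700.
So F = 56.852 × 1.049600 / 1.033700 = 57.72648 (HUF/HKD).
Invert for HKD per HUF: 1 / 57.72648 = 0.017323.

0.017323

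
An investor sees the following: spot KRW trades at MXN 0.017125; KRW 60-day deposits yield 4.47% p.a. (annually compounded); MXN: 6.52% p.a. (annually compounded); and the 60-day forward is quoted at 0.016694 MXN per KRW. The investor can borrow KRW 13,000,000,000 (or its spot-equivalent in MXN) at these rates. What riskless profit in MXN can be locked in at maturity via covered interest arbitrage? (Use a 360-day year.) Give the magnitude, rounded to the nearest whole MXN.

MXN 6,371,476

T = 60/360 years.
Invest the KRW and cover forward: 13,000,000,000 × 1.00731491807 × 0.016694 = MXN 218,609,498.15.
Convert at spot and invest in MXN: 13,000,000,000 × 0.017125 × 1.01058270065 = MXN 224,980,973.73.
The quoted forward undervalues KRW, so borrow KRW, convert to MXN at spot, deposit the MXN at 6.52%, and buy KRW forward at 0.016694 to cover the loan.
Profit = 224,980,973.73 − 218,609,498.15 = MXN 6,371,476.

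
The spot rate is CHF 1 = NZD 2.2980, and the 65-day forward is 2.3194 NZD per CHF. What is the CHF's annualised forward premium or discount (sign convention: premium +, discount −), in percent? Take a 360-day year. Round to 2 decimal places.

+5.16%

T = 65/360 years.
(F − S)/S = (2.3194 − 2.298)/2.298 = 0.0093124.
×(1/T) gives 5.16% p.a.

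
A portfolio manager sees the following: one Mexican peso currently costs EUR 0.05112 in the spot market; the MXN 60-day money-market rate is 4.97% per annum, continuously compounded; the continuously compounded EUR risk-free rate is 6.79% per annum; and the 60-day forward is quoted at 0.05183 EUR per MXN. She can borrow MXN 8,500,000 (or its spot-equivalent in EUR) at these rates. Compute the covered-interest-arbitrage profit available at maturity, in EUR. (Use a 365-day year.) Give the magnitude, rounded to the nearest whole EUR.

EUR 4,772

T = 60/365 years.
Invest the MXN and cover forward: 8,500,000 × 1.00820333 × 0.05183 = EUR 444,169.02.
Convert at spot and invest in EUR: 8,500,000 × 0.05112 × 1.01122417 = EUR 439,397.13.
The quoted forward overvalues MXN, so borrow EUR, buy MXN at spot, deposit the MXN at 4.97%, and sell the proceeds forward at 0.05183.
Arbitrage profit = |444,169.02 − 439,397.13| = EUR 4,772.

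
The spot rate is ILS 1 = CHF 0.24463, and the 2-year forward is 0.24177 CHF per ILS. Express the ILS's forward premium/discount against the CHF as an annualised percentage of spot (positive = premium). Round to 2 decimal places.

T = 2 years.
ILS trades forward at -1.16911% vs spot over the period.
Annualise by dividing by T: -0.0116911 / 2 = -0.005846 → -0.58%.

-0.58%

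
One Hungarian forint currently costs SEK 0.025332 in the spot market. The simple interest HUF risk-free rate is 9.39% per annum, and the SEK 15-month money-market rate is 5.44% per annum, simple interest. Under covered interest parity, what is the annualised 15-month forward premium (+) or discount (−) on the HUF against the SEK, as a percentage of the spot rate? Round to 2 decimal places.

T = 15/12 years.
F = S · g_SEK/g_HUF = 0.025332 × 1.068000/1.117375 = 0.024212620.
Annualised premium = (F − S)/S × (1/T) = (0.024212620 − 0.025332)/0.025332 ÷ (15/12) = -3.54%.

-3.54%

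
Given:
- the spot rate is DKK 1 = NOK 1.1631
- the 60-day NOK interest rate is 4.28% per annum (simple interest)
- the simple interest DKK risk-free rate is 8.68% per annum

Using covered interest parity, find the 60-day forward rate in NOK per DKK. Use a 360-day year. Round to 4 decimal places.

1.1547

T = 60/360 years.
NOK accumulates by 1 + 0.0428×60/360 = 1.0071333.
DKK accumulates by 1 + 0.0868×60/360 = 1.0144667.
CIP: F = S · (grow NOK)/(grow DKK) = 1.1631 × 1.0071333/1.0144667 = 1.154692 NOK per DKK.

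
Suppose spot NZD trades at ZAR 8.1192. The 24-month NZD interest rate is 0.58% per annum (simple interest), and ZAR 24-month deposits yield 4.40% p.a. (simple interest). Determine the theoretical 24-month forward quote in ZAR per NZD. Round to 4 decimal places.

T = 2 years.
ZAR accumulates by 1 + 0.0440×2 = 1.088000.
Growth of 1 NZD over T: 1 + 0.0058×2 = 1.011600.
So F = 8.1192 × 1.088000 / 1.011600 = 8.732394 (ZAR/NZD).

8.7324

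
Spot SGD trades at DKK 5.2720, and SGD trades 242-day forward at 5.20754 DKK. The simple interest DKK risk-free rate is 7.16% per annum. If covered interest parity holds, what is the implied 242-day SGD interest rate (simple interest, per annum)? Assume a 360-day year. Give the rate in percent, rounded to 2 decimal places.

T = 242/360 years.
F/S = 5.20754/5.272 = 0.9877731 = (growth of DKK) / (growth of SGD).
The DKK side grows by 1 + 0.0716×242/360 = 1.0481311.
Hence g_SGD = 1.0611051.
(1.0611051 − 1)/T = 0.090900, i.e. 9.09%.

9.09%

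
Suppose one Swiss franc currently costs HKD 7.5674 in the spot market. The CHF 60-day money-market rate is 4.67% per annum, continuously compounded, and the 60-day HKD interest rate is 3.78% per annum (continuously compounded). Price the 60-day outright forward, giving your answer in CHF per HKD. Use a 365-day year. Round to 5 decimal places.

T = 60/365 years.
HKD accumulates by e^(0.0378×60/365) = 1.006233.
CHF growth factor: e^(0.0467×60/365) = 1.0077063.
So F = 7.5674 × 1.006233 / 1.0077063 = 7.556336 (HKD/CHF).
Invert for CHF per HKD: 1 / 7.556336 = 0.13234.

0.13234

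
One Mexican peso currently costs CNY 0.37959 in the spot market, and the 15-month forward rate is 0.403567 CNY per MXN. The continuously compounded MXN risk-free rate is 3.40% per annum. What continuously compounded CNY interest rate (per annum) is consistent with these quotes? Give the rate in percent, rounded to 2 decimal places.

8.30%

T = 15/12 years.
CIP gives F = S · g_CNY/g_MXN, so g_CNY/g_MXN = 0.403567/0.37959 = 1.0631655.
The MXN side grows by e^(0.0340×15/12) = 1.0434161.
So the CNY growth factor = 1.109324.
Take logs: ln 1.109324 / (15/12) = 0.083001, so 8.30%.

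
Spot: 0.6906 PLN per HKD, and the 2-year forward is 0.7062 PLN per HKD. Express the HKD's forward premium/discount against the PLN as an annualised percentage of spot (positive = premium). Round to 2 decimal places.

T = 2 years.
(F − S)/S = (0.7062 − 0.6906)/0.6906 = 0.0225891.
Annualise by dividing by T: 0.0225891 / 2 = 0.011295 → 1.13%.

+1.13%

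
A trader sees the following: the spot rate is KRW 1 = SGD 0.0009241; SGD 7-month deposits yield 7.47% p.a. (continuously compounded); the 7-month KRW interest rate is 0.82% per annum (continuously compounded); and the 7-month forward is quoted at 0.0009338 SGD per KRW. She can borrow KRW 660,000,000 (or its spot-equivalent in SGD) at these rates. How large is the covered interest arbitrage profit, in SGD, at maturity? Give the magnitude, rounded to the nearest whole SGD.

T = 7/12 years.
Keep in KRW, deliver into the forward: 660,000,000·1.00479479·0.0009338 = SGD 619,263.07.
Swap to SGD now, deposit: 660,000,000·0.0009241·1.04453833 = SGD 637,070.19.
The quoted forward undervalues KRW, so borrow KRW, convert to SGD at spot, deposit the SGD at 7.47%, and buy KRW forward at 0.0009338 to cover the loan.
The gap between the two covered legs is SGD 17,807.

SGD 17,807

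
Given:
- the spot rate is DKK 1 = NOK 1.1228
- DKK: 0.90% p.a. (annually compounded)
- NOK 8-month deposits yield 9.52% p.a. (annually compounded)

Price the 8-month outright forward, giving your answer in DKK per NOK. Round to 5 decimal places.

0.84326

T = 8/12 years.
Growth of 1 NOK over T: (1 + 0.0952)^(8/12) = 1.062500.
DKK growth factor: (1 + 0.0090)^(8/12) = 1.005991.
So F = 1.1228 × 1.062500 / 1.005991 = 1.185870 (NOK/DKK).
Invert for DKK per NOK: 1 / 1.185870 = 0.84326.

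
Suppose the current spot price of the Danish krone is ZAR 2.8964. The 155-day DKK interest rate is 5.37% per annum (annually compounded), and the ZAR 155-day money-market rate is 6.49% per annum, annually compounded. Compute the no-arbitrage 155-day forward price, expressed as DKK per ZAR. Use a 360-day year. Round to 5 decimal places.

0.34369

T = 155/360 years.
ZAR growth factor: (1 + 0.0649)^(155/360) = 1.0274435.
Growth of 1 DKK over T: (1 + 0.0537)^(155/360) = 1.0227769.
Forward (ZAR per DKK) = 2.8964 × 1.0274435 / 1.0227769 = 2.909615.
Quoted the other way: 1/2.909615 = 0.34369 DKK per ZAR.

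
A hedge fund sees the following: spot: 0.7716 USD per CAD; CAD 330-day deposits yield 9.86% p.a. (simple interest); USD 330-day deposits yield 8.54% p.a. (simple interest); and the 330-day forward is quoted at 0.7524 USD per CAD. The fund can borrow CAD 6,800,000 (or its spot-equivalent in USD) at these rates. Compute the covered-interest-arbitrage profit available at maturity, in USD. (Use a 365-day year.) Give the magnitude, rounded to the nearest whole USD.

T = 330/365 years.
Keep in CAD, deliver into the forward: 6,800,000·1.089145205·0.7524 = USD 5,572,415.40.
Swap to USD now, deposit: 6,800,000·0.7716·1.077210959 = USD 5,651,996.64.
The quoted forward undervalues CAD, so borrow CAD, convert to USD at spot, deposit the USD at 8.54%, and buy CAD forward at 0.7524 to cover the loan.
The gap between the two covered legs is USD 79,581.

USD 79,581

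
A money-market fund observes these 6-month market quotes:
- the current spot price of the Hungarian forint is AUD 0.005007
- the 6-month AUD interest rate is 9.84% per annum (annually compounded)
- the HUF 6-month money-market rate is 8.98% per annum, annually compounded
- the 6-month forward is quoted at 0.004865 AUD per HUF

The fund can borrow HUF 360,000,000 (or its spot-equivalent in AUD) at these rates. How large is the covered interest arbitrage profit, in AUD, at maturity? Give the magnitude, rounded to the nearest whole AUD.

T = 6/12 years.
Route A — deposit HUF, sell forward: 360,000,000 × 1.043934864 × 0.004865 = AUD 1,828,347.52.
Route B — convert at spot, deposit AUD: 360,000,000 × 0.005007 × 1.048045801 = AUD 1,889,123.52.
The quoted forward undervalues HUF, so borrow HUF, convert to AUD at spot, deposit the AUD at 9.84%, and buy HUF forward at 0.004865 to cover the loan.
The gap between the two covered legs is AUD 60,776.

AUD 60,776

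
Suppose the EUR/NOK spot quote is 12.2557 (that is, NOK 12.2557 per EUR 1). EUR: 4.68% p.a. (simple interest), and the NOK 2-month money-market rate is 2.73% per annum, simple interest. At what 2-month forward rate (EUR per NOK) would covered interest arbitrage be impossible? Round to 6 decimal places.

T = 2/12 years.
NOK accumulates by 1 + 0.0273×2/12 = 1.004550.
EUR growth factor: 1 + 0.0468×2/12 = 1.007800.
CIP: F = S · (grow NOK)/(grow EUR) = 12.2557 × 1.004550/1.007800 = 12.21618 NOK per EUR.
Quoted the other way: 1/12.21618 = 0.081859 EUR per NOK.

0.081859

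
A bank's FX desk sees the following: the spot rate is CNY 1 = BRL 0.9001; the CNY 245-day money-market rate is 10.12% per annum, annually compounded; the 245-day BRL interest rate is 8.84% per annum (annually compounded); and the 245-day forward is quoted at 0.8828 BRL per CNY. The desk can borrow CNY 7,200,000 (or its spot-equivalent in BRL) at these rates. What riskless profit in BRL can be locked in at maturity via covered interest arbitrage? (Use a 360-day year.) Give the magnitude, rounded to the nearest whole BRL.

BRL 78,161

T = 245/360 years.
Keep in CNY, deliver into the forward: 7,200,000·1.067805803·0.8828 = BRL 6,787,144.53.
Swap to BRL now, deposit: 7,200,000·0.9001·1.059343096 = BRL 6,865,305.99.
The quoted forward undervalues CNY, so borrow CNY, convert to BRL at spot, deposit the BRL at 8.84%, and buy CNY forward at 0.8828 to cover the loan.
Profit = 6,865,305.99 − 6,787,144.53 = BRL 78,161.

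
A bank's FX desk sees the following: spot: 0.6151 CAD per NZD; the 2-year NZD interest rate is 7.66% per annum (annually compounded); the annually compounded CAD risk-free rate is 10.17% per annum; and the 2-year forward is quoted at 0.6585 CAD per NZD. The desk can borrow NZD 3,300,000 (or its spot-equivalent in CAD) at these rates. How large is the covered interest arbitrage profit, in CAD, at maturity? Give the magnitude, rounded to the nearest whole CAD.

CAD 55,020

T = 2 years.
Keep in NZD, deliver into the forward: 3,300,000·1.15906756·0.6585 = CAD 2,518,711.76.
Swap to CAD now, deposit: 3,300,000·0.6151·1.21374289 = CAD 2,463,691.73.
The quoted forward overvalues NZD, so borrow CAD, buy NZD at spot, deposit the NZD at 7.66%, and sell the proceeds forward at 0.6585.
Profit = 2,518,711.76 − 2,463,691.73 = CAD 55,020.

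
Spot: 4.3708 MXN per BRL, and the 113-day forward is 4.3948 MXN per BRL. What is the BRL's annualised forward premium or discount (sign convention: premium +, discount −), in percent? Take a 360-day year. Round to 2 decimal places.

+1.75%

T = 113/360 years.
(F − S)/S = (4.3948 − 4.3708)/4.3708 = 0.0054910.
×(1/T) gives 1.75% p.a.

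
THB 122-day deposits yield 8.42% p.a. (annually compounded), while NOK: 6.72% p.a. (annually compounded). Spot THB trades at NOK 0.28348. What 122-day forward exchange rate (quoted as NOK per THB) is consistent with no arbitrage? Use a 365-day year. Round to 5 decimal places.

0.28199

T = 122/365 years.
NOK growth factor: (1 + 0.0672)^(122/365) = 1.0219769.
THB growth factor: (1 + 0.0842)^(122/365) = 1.0273897.
So F = 0.28348 × 1.0219769 / 1.0273897 = 0.2819865 (NOK/THB).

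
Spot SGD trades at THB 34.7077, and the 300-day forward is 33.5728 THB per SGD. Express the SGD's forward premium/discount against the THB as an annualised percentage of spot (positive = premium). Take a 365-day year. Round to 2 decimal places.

-3.98%

T = 300/365 years.
SGD trades forward at -3.26988% vs spot over the period.
×(1/T) gives -3.98% p.a.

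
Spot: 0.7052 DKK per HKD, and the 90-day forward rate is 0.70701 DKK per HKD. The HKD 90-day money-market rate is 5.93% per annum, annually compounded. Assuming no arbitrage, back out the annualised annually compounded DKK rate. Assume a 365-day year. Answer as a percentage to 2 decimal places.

7.04%

T = 90/365 years.
F/S = 0.70701/0.7052 = 1.0025666 = (growth of DKK) / (growth of HKD).
HKD growth factor: (1 + 0.0593)^(90/365) = 1.0143062.
That pins the DKK growth at 1.0169095.
Annualise: 1.0169095^(365/90) − 1 = 0.070370 = 7.04%.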